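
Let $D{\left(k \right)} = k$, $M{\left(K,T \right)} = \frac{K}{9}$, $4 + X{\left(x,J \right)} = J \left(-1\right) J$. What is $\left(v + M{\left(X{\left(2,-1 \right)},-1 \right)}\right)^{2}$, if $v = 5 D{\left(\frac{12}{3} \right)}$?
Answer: $\frac{30625}{81} \approx 378.09$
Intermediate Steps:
$X{\left(x,J \right)} = -4 - J^{2}$ ($X{\left(x,J \right)} = -4 + J \left(-1\right) J = -4 + - J J = -4 - J^{2}$)
$M{\left(K,T \right)} = \frac{K}{9}$ ($M{\left(K,T \right)} = K \frac{1}{9} = \frac{K}{9}$)
$v = 20$ ($v = 5 \cdot \frac{12}{3} = 5 \cdot 12 \cdot \frac{1}{3} = 5 \cdot 4 = 20$)
$\left(v + M{\left(X{\left(2,-1 \right)},-1 \right)}\right)^{2} = \left(20 + \frac{-4 - \left(-1\right)^{2}}{9}\right)^{2} = \left(20 + \frac{-4 - 1}{9}\right)^{2} = \left(20 + \frac{1}{9} \left(-5\right)\right)^{2} = \left(20 - \frac{5}{9}\right)^{2} = \left(\frac{175}{9}\right)^{2} = \frac{30625}{81}$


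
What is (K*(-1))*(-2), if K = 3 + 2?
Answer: 10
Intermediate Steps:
K = 5
(K*(-1))*(-2) = (5*(-1))*(-2) = -5*(-2) = 10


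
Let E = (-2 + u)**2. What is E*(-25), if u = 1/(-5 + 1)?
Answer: -2025/16 ≈ -126.56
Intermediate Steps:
u = -1/4 (u = 1/(-4) = -1/4 ≈ -0.25000)
E = 81/16 (E = (-2 - 1/4)**2 = (-9/4)**2 = 81/16 ≈ 5.0625)
E*(-25) = (81/16)*(-25) = -2025/16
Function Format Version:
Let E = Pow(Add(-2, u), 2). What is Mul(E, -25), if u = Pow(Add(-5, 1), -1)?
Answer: Rational(-2025, 16) ≈ -126.56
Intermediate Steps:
u = Rational(-1, 4) (u = Pow(-4, -1) = Rational(-1, 4) ≈ -0.25000)
E = Rational(81, 16) (E = Pow(Add(-2, Rational(-1, 4)), 2) = Pow(Rational(-9, 4), 2) = Rational(81, 16) ≈ 5.0625)
Mul(E, -25) = Mul(Rational(81, 16), -25) = Rational(-2025, 16)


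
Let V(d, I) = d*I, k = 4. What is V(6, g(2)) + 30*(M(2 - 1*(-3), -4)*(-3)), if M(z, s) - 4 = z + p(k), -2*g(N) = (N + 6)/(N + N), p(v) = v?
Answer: -1176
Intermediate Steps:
g(N) = -(6 + N)/(4*N) (g(N) = -(N + 6)/(2*(N + N)) = -(6 + N)/(2*(2*N)) = -(6 + N)*1/(2*N)/2 = -(6 + N)/(4*N))
V(d, I) = I*d
M(z, s) = 8 + z (M(z, s) = 4 + (z + 4) = 4 + (4 + z) = 8 + z)
V(6, g(2)) + 30*(M(2 - 1*(-3), -4)*(-3)) = ((¼)*(-6 - 1*2)/2)*6 + 30*((8 + (2 - 1*(-3)))*(-3)) = ((¼)*(½)*(-6 - 2))*6 + 30*((8 + (2 + 3))*(-3)) = ((¼)*(½)*(-8))*6 + 30*((8 + 5)*(-3)) = -1*6 + 30*(13*(-3)) = -6 + 30*(-39) = -6 - 1170 = -1176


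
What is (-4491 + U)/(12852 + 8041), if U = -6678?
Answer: -657/1229 ≈ -0.53458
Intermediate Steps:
(-4491 + U)/(12852 + 8041) = (-4491 - 6678)/(12852 + 8041) = -11169/20893 = -11169*1/20893 = -657/1229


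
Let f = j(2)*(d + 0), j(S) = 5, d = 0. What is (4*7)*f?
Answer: 0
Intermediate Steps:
f = 0 (f = 5*(0 + 0) = 5*0 = 0)
(4*7)*f = (4*7)*0 = 28*0 = 0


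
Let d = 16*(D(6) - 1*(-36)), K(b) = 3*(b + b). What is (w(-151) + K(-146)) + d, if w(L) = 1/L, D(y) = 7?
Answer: -28389/151 ≈ -188.01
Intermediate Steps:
K(b) = 6*b (K(b) = 3*(2*b) = 6*b)
d = 688 (d = 16*(7 - 1*(-36)) = 16*(7 + 36) = 16*43 = 688)
(w(-151) + K(-146)) + d = (1/(-151) + 6*(-146)) + 688 = (-1/151 - 876) + 688 = -132277/151 + 688 = -28389/151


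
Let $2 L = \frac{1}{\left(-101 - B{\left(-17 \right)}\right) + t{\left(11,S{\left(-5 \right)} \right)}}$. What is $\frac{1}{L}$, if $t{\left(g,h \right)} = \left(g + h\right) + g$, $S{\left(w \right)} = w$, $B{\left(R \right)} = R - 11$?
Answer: $-112$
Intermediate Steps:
$B{\left(R \right)} = -11 + R$
$t{\left(g,h \right)} = h + 2 g$
$L = - \frac{1}{112}$ ($L = \frac{1}{2 \left(\left(-101 - \left(-11 - 17\right)\right) + \left(-5 + 2 \cdot 11\right)\right)} = \frac{1}{2 \left(\left(-101 - -28\right) + \left(-5 + 22\right)\right)} = \frac{1}{2 \left(\left(-101 + 28\right) + 17\right)} = \frac{1}{2 \left(-73 + 17\right)} = \frac{1}{2 \left(-56\right)} = \frac{1}{2} \left(- \frac{1}{56}\right) = - \frac{1}{112} \approx -0.0089286$)
$\frac{1}{L} = \frac{1}{- \frac{1}{112}} = -112$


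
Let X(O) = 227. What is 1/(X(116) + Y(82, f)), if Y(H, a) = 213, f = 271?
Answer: 1/440 ≈ 0.0022727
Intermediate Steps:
1/(X(116) + Y(82, f)) = 1/(227 + 213) = 1/440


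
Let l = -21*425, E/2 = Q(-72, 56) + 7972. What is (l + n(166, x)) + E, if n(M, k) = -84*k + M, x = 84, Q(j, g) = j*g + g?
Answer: -7823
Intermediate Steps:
Q(j, g) = g + g*j (Q(j, g) = g*j + g = g + g*j)
n(M, k) = M - 84*k
E = 7992 (E = 2*(56*(1 - 72) + 7972) = 2*(56*(-71) + 7972) = 2*(-3976 + 7972) = 2*3996 = 7992)
l = -8925
(l + n(166, x)) + E = (-8925 + (166 - 84*84)) + 7992 = (-8925 + (166 - 7056)) + 7992 = (-8925 - 6890) + 7992 = -15815 + 7992 = -7823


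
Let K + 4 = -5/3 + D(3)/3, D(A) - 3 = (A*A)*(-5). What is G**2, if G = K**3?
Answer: 42180533641/729 ≈ 5.7861e+7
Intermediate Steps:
D(A) = 3 - 5*A**2 (D(A) = 3 + (A*A)*(-5) = 3 + A**2*(-5) = 3 - 5*A**2)
K = -59/3 (K = -4 + (-5/3 + (3 - 5*3**2)/3) = -4 + (-5*1/3 + (3 - 5*9)*(1/3)) = -4 + (-5/3 + (3 - 45)*(1/3)) = -4 + (-5/3 - 42*1/3) = -4 + (-5/3 - 14) = -4 - 47/3 = -59/3 ≈ -19.667)
G = -205379/27 (G = (-59/3)**3 = -205379/27 ≈ -7606.6)
G**2 = (-205379/27)**2 = 42180533641/729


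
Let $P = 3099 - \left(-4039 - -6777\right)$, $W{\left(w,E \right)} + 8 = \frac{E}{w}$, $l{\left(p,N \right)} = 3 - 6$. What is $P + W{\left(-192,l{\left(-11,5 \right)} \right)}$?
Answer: $\frac{22593}{64} \approx 353.02$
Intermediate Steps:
$l{\left(p,N \right)} = -3$ ($l{\left(p,N \right)} = 3 - 6 = -3$)
$W{\left(w,E \right)} = -8 + \frac{E}{w}$
$P = 361$ ($P = 3099 - \left(-4039 + 6777\right) = 3099 - 2738 = 361$)
$P + W{\left(-192,l{\left(-11,5 \right)} \right)} = 361 - \left(8 + \frac{3}{-192}\right) = 361 - \frac{511}{64} = \frac{22593}{64}$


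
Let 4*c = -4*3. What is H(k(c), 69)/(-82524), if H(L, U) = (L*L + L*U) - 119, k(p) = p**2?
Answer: -583/82524 ≈ -0.0070646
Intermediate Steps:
c = -3 (c = (-4*3)/4 = (1/4)*(-12) = -3)
H(L, U) = -119 + L**2 + L*U (H(L, U) = (L**2 + L*U) - 119 = -119 + L**2 + L*U)
H(k(c), 69)/(-82524) = (-119 + ((-3)**2)**2 + (-3)**2*69)/(-82524) = (-119 + 9**2 + 9*69)*(-1/82524) = (-119 + 81 + 621)*(-1/82524) = 583*(-1/82524) = -583/82524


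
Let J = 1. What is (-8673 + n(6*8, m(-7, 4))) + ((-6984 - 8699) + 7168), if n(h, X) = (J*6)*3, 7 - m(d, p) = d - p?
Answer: -17170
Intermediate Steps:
m(d, p) = 7 + p - d (m(d, p) = 7 - (d - p) = 7 + (p - d) = 7 + p - d)
n(h, X) = 18 (n(h, X) = (1*6)*3 = 6*3 = 18)
(-8673 + n(6*8, m(-7, 4))) + ((-6984 - 8699) + 7168) = (-8673 + 18) + ((-6984 - 8699) + 7168) = -8655 + (-15683 + 7168) = -8655 - 8515 = -17170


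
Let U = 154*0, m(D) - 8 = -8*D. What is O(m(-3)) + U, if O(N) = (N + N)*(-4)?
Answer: -256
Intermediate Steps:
m(D) = 8 - 8*D
U = 0
O(N) = -8*N (O(N) = (2*N)*(-4) = -8*N)
O(m(-3)) + U = -8*(8 - 8*(-3)) + 0 = -8*(8 + 24) + 0 = -8*32 + 0 = -256 + 0 = -256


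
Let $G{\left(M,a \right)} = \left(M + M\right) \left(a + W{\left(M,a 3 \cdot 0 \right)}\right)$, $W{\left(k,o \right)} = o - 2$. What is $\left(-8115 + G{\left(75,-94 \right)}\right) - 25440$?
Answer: $-47955$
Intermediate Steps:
$W{\left(k,o \right)} = -2 + o$
$G{\left(M,a \right)} = 2 M \left(-2 + a\right)$ ($G{\left(M,a \right)} = \left(M + M\right) \left(a + \left(-2 + a 3 \cdot 0\right)\right) = 2 M \left(a + \left(-2 + 3 a 0\right)\right) = 2 M \left(a + \left(-2 + 0\right)\right) = 2 M \left(a - 2\right) = 2 M \left(-2 + a\right)$)
$\left(-8115 + G{\left(75,-94 \right)}\right) - 25440 = \left(-8115 + 2 \cdot 75 \left(-2 - 94\right)\right) - 25440 = \left(-8115 + 2 \cdot 75 \left(-96\right)\right) - 25440 = \left(-8115 - 14400\right) - 25440 = -22515 - 25440 = -47955$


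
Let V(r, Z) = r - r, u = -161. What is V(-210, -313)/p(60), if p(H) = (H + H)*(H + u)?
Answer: 0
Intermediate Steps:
V(r, Z) = 0
p(H) = 2*H*(-161 + H) (p(H) = (H + H)*(H - 161) = (2*H)*(-161 + H) = 2*H*(-161 + H))
V(-210, -313)/p(60) = 0/((2*60*(-161 + 60))) = 0/((2*60*(-101))) = 0/(-12120) = 0*(-1/12120) = 0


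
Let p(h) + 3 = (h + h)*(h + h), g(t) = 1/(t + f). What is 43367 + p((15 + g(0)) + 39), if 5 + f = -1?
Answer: 494605/9 ≈ 54956.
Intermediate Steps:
f = -6 (f = -5 - 1 = -6)
g(t) = 1/(-6 + t) (g(t) = 1/(t - 6) = 1/(-6 + t))
p(h) = -3 + 4*h² (p(h) = -3 + (h + h)*(h + h) = -3 + (2*h)*(2*h) = -3 + 4*h²)
43367 + p((15 + g(0)) + 39) = 43367 + (-3 + 4*((15 + 1/(-6 + 0)) + 39)²) = 43367 + (-3 + 4*((15 + 1/(-6)) + 39)²) = 43367 + (-3 + 4*((15 - ⅙) + 39)²) = 43367 + (-3 + 4*(89/6 + 39)²) = 43367 + (-3 + 4*(323/6)²) = 43367 + (-3 + 4*(104329/36)) = 43367 + (-3 + 104329/9) = 43367 + 104302/9 = 494605/9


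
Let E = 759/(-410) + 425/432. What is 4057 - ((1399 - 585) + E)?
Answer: 287276899/88560 ≈ 3243.9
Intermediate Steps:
E = -76819/88560 (E = 759*(-1/410) + 425*(1/432) = -759/410 + 425/432 = -76819/88560 ≈ -0.86742)
4057 - ((1399 - 585) + E) = 4057 - ((1399 - 585) - 76819/88560) = 4057 - (814 - 76819/88560) = 4057 - 1*72011021/88560 = 4057 - 72011021/88560 = 287276899/88560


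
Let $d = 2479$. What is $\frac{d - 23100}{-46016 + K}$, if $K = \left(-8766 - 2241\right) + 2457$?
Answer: $\frac{20621}{54566} \approx 0.37791$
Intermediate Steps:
$K = -8550$ ($K = -11007 + 2457 = -8550$)
$\frac{d - 23100}{-46016 + K} = \frac{2479 - 23100}{-46016 - 8550} = - \frac{20621}{-54566} = \left(-20621\right) \left(- \frac{1}{54566}\right) = \frac{20621}{54566}$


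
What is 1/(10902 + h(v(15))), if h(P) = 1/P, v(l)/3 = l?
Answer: 45/490591 ≈ 9.1726e-5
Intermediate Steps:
v(l) = 3*l
1/(10902 + h(v(15))) = 1/(10902 + 1/(3*15)) = 1/(10902 + 1/45) = 1/(490591/45) = 45/490591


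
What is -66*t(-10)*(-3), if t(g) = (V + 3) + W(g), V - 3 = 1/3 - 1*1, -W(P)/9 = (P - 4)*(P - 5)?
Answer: -373164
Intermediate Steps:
W(P) = -9*(-5 + P)*(-4 + P) (W(P) = -9*(P - 4)*(P - 5) = -9*(-4 + P)*(-5 + P) = -9*(-5 + P)*(-4 + P))
V = 7/3 (V = 3 + (1/3 - 1*1) = 3 + (⅓ - 1) = 3 - ⅔ = 7/3 ≈ 2.3333)
t(g) = -524/3 - 9*g² + 81*g (t(g) = (7/3 + 3) + (-180 - 9*g² + 81*g) = 16/3 + (-180 - 9*g² + 81*g) = -524/3 - 9*g² + 81*g)
-66*t(-10)*(-3) = -66*(-524/3 - 9*(-10)² + 81*(-10))*(-3) = -66*(-524/3 - 9*100 - 810)*(-3) = -66*(-524/3 - 900 - 810)*(-3) = -66*(-5654/3)*(-3) = 124388*(-3) = -373164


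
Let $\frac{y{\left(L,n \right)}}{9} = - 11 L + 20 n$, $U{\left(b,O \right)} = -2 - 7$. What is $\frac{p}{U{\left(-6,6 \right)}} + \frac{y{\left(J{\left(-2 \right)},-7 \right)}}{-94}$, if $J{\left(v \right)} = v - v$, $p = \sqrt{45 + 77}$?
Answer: $\frac{630}{47} - \frac{\sqrt{122}}{9} \approx 12.177$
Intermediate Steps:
$U{\left(b,O \right)} = -9$ ($U{\left(b,O \right)} = -2 - 7 = -9$)
$p = \sqrt{122} \approx 11.045$
$J{\left(v \right)} = 0$
$y{\left(L,n \right)} = - 99 L + 180 n$ ($y{\left(L,n \right)} = 9 \left(- 11 L + 20 n\right) = - 99 L + 180 n$)
$\frac{p}{U{\left(-6,6 \right)}} + \frac{y{\left(J{\left(-2 \right)},-7 \right)}}{-94} = \frac{\sqrt{122}}{-9} + \frac{\left(-99\right) 0 + 180 \left(-7\right)}{-94} = \sqrt{122} \left(- \frac{1}{9}\right) + \left(0 - 1260\right) \left(- \frac{1}{94}\right) = - \frac{\sqrt{122}}{9} - - \frac{630}{47} = - \frac{\sqrt{122}}{9} + \frac{630}{47} = \frac{630}{47} - \frac{\sqrt{122}}{9}$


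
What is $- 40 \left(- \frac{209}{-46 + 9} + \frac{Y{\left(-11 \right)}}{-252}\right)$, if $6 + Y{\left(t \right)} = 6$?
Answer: $- \frac{8360}{37} \approx -225.95$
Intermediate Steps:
$Y{\left(t \right)} = 0$ ($Y{\left(t \right)} = -6 + 6 = 0$)
$- 40 \left(- \frac{209}{-46 + 9} + \frac{Y{\left(-11 \right)}}{-252}\right) = - 40 \left(- \frac{209}{-46 + 9} + \frac{0}{-252}\right) = - 40 \left(- \frac{209}{-37} + 0 \left(- \frac{1}{252}\right)\right) = - 40 \left(\left(-209\right) \left(- \frac{1}{37}\right) + 0\right) = - 40 \left(\frac{209}{37} + 0\right) = \left(-40\right) \frac{209}{37} = - \frac{8360}{37}$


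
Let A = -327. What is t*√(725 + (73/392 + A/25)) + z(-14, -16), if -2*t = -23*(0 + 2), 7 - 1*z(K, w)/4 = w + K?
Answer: 148 + 23*√13957282/140 ≈ 761.76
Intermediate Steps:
z(K, w) = 28 - 4*K - 4*w (z(K, w) = 28 - 4*(w + K) = 28 - 4*(K + w) = 28 + (-4*K - 4*w) = 28 - 4*K - 4*w)
t = 23 (t = -(-23)*(0 + 2)/2 = -(-23)*2/2 = -½*(-46) = 23)
t*√(725 + (73/392 + A/25)) + z(-14, -16) = 23*√(725 + (73/392 - 327/25)) + (28 - 4*(-14) - 4*(-16)) = 23*√(725 + (73*(1/392) - 327*1/25)) + (28 + 56 + 64) = 23*√(725 + (73/392 - 327/25)) + 148 = 23*√(725 - 126359/9800) + 148 = 23*√(6978641/9800) + 148 = 23*(√13957282/140) + 148 = 23*√13957282/140 + 148 = 148 + 23*√13957282/140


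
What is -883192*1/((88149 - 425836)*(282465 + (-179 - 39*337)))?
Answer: 883192/90886092241 ≈ 9.7176e-6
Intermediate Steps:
-883192*1/((88149 - 425836)*(282465 + (-179 - 39*337))) = -883192*(-1/(337687*(282465 + (-179 - 13143)))) = -883192*(-1/(337687*(282465 - 13322))) = -883192/((-337687*269143)) = -883192/(-90886092241) = -883192*(-1/90886092241) = 883192/90886092241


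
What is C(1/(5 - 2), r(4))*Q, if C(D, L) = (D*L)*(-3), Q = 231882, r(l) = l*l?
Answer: -3710112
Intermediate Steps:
r(l) = l²
C(D, L) = -3*D*L
C(1/(5 - 2), r(4))*Q = -3*4²/(5 - 2)*231882 = -3*16/3*231882 = -3*⅓*16*231882 = -16*231882 = -3710112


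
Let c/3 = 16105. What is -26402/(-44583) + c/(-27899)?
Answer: -1417438247/1243821117 ≈ -1.1396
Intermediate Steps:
c = 48315 (c = 3*16105 = 48315)
-26402/(-44583) + c/(-27899) = -26402/(-44583) + 48315/(-27899) = -26402*(-1/44583) + 48315*(-1/27899) = 26402/44583 - 48315/27899 = -1417438247/1243821117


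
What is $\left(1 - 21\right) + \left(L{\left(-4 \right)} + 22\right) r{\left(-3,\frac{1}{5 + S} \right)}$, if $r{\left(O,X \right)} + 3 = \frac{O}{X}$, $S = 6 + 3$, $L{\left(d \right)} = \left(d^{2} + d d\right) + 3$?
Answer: $-2585$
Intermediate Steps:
$L{\left(d \right)} = 3 + 2 d^{2}$ ($L{\left(d \right)} = \left(d^{2} + d^{2}\right) + 3 = 2 d^{2} + 3 = 3 + 2 d^{2}$)
$S = 9$
$r{\left(O,X \right)} = -3 + \frac{O}{X}$
$\left(1 - 21\right) + \left(L{\left(-4 \right)} + 22\right) r{\left(-3,\frac{1}{5 + S} \right)} = \left(1 - 21\right) + \left(\left(3 + 2 \left(-4\right)^{2}\right) + 22\right) \left(-3 - \frac{3}{\frac{1}{5 + 9}}\right) = \left(1 - 21\right) + \left(\left(3 + 2 \cdot 16\right) + 22\right) \left(-3 - \frac{3}{\frac{1}{14}}\right) = -20 + \left(\left(3 + 32\right) + 22\right) \left(-3 - 3 \frac{1}{\frac{1}{14}}\right) = -20 + \left(35 + 22\right) \left(-3 - 42\right) = -20 + 57 \left(-3 - 42\right) = -20 + 57 \left(-45\right) = -20 - 2565 = -2585$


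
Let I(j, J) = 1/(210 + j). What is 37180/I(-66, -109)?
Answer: 5353920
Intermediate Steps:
37180/I(-66, -109) = 37180/(1/(210 - 66)) = 37180/(1/144) = 37180*144 = 5353920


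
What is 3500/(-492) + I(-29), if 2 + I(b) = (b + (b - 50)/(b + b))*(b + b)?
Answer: 196048/123 ≈ 1593.9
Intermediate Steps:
I(b) = -2 + 2*b*(b + (-50 + b)/(2*b)) (I(b) = -2 + (b + (b - 50)/(b + b))*(b + b) = -2 + (b + (-50 + b)/((2*b)))*(2*b) = -2 + (b + (-50 + b)*(1/(2*b)))*(2*b) = -2 + (b + (-50 + b)/(2*b))*(2*b) = -2 + 2*b*(b + (-50 + b)/(2*b)))
3500/(-492) + I(-29) = 3500/(-492) + (-52 - 29 + 2*(-29)²) = 3500*(-1/492) + (-52 - 29 + 2*841) = -875/123 + (-52 - 29 + 1682) = -875/123 + 1601 = 196048/123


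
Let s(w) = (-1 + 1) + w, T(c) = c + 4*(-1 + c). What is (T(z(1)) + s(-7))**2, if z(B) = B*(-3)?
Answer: 676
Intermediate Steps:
z(B) = -3*B
T(c) = -4 + 5*c (T(c) = c + (-4 + 4*c) = -4 + 5*c)
s(w) = w (s(w) = 0 + w = w)
(T(z(1)) + s(-7))**2 = ((-4 + 5*(-3*1)) - 7)**2 = ((-4 + 5*(-3)) - 7)**2 = ((-4 - 15) - 7)**2 = (-19 - 7)**2 = (-26)**2 = 676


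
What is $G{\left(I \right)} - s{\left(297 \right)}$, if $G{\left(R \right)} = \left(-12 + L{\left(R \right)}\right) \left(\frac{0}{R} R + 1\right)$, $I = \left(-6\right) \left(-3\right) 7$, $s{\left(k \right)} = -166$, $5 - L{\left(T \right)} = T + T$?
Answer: $-93$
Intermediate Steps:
$L{\left(T \right)} = 5 - 2 T$ ($L{\left(T \right)} = 5 - \left(T + T\right) = 5 - 2 T$)
$I = 126$ ($I = 18 \cdot 7 = 126$)
$G{\left(R \right)} = -7 - 2 R$ ($G{\left(R \right)} = \left(-12 - \left(-5 + 2 R\right)\right) \left(\frac{0}{R} R + 1\right) = \left(-7 - 2 R\right) \left(0 R + 1\right) = \left(-7 - 2 R\right) \left(0 + 1\right) = \left(-7 - 2 R\right) 1 = -7 - 2 R$)
$G{\left(I \right)} - s{\left(297 \right)} = \left(-7 - 252\right) - -166 = \left(-7 - 252\right) + 166 = -259 + 166 = -93$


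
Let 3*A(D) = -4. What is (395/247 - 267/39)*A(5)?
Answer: 1728/247 ≈ 6.9959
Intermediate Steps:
A(D) = -4/3 (A(D) = (⅓)*(-4) = -4/3)
(395/247 - 267/39)*A(5) = (395/247 - 267/39)*(-4/3) = (395*(1/247) - 267*1/39)*(-4/3) = (395/247 - 89/13)*(-4/3) = -1296/247*(-4/3) = 1728/247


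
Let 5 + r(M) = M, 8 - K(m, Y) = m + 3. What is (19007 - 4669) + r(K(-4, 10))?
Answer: 14342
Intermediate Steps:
K(m, Y) = 5 - m (K(m, Y) = 8 - (m + 3) = 8 - (3 + m) = 8 + (-3 - m) = 5 - m)
r(M) = -5 + M
(19007 - 4669) + r(K(-4, 10)) = (19007 - 4669) + (-5 + (5 - 1*(-4))) = 14338 + (-5 + (5 + 4)) = 14338 + (-5 + 9) = 14338 + 4 = 14342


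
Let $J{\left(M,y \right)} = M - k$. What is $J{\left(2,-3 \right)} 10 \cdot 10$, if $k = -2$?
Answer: $400$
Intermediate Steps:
$J{\left(M,y \right)} = 2 + M$ ($J{\left(M,y \right)} = M - -2 = M + 2 = 2 + M$)
$J{\left(2,-3 \right)} 10 \cdot 10 = \left(2 + 2\right) 10 \cdot 10 = 4 \cdot 10 \cdot 10 = 40 \cdot 10 = 400$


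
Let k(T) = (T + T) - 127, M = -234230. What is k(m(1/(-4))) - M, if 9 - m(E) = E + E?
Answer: 234122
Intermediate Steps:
m(E) = 9 - 2*E (m(E) = 9 - (E + E) = 9 - 2*E)
k(T) = -127 + 2*T (k(T) = 2*T - 127 = -127 + 2*T)
k(m(1/(-4))) - M = (-127 + 2*(9 - 2/(-4))) - 1*(-234230) = (-127 + 2*(9 - 2*(-¼))) + 234230 = (-127 + 2*(9 + ½)) + 234230 = (-127 + 2*(19/2)) + 234230 = (-127 + 19) + 234230 = -108 + 234230 = 234122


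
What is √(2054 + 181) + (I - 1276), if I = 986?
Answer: -290 + √2235 ≈ -242.72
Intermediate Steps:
√(2054 + 181) + (I - 1276) = √(2054 + 181) + (986 - 1276) = √2235 - 290 = -290 + √2235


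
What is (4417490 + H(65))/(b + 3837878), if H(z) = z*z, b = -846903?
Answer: 884343/598195 ≈ 1.4784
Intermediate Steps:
H(z) = z²
(4417490 + H(65))/(b + 3837878) = (4417490 + 65²)/(-846903 + 3837878) = (4417490 + 4225)/2990975 = 4421715*(1/2990975) = 884343/598195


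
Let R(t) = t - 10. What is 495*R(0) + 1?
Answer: -4949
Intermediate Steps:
R(t) = -10 + t
495*R(0) + 1 = 495*(-10 + 0) + 1 = 495*(-10) + 1 = -4950 + 1 = -4949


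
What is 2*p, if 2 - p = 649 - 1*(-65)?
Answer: -1424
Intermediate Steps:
p = -712 (p = 2 - (649 - 1*(-65)) = 2 - (649 + 65) = 2 - 1*714 = 2 - 714 = -712)
2*p = 2*(-712) = -1424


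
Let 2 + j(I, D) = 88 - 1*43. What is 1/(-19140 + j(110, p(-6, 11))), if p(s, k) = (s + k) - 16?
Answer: -1/19097 ≈ -5.2364e-5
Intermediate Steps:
p(s, k) = -16 + k + s (p(s, k) = (k + s) - 16 = -16 + k + s)
j(I, D) = 43 (j(I, D) = -2 + (88 - 1*43) = -2 + (88 - 43) = -2 + 45 = 43)
1/(-19140 + j(110, p(-6, 11))) = 1/(-19140 + 43) = 1/(-19097) = -1/19097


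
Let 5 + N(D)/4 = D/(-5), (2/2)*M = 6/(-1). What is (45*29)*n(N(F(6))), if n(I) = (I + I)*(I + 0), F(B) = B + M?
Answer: 1044000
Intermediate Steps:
M = -6 (M = 6/(-1) = 6*(-1) = -6)
F(B) = -6 + B (F(B) = B - 6 = -6 + B)
N(D) = -20 - 4*D/5 (N(D) = -20 + 4*(D/(-5)) = -20 + 4*(D*(-1/5)) = -20 + 4*(-D/5) = -20 - 4*D/5)
n(I) = 2*I**2 (n(I) = (2*I)*I = 2*I**2)
(45*29)*n(N(F(6))) = (45*29)*(2*(-20 - 4*(-6 + 6)/5)**2) = 1305*(2*(-20 - 4/5*0)**2) = 1305*(2*(-20 + 0)**2) = 1305*(2*(-20)**2) = 1305*(2*400) = 1305*800 = 1044000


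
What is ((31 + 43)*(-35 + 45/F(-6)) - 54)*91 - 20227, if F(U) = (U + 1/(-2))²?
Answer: -3297563/13 ≈ -2.5366e+5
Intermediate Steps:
F(U) = (-½ + U)² (F(U) = (U - ½)² = (-½ + U)²)
((31 + 43)*(-35 + 45/F(-6)) - 54)*91 - 20227 = ((31 + 43)*(-35 + 45/(((-1 + 2*(-6))²/4))) - 54)*91 - 20227 = (74*(-35 + 45/(((-1 - 12)²/4))) - 54)*91 - 20227 = (74*(-35 + 45/(((¼)*(-13)²))) - 54)*91 - 20227 = (74*(-35 + 45/(((¼)*169))) - 54)*91 - 20227 = (74*(-35 + 45/(169/4)) - 54)*91 - 20227 = (74*(-35 + 45*(4/169)) - 54)*91 - 20227 = (74*(-35 + 180/169) - 54)*91 - 20227 = (74*(-5735/169) - 54)*91 - 20227 = (-424390/169 - 54)*91 - 20227 = -433516/169*91 - 20227 = -3034612/13 - 20227 = -3297563/13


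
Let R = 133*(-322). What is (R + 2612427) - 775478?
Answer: 1794123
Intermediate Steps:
R = -42826
(R + 2612427) - 775478 = (-42826 + 2612427) - 775478 = 2569601 - 775478 = 1794123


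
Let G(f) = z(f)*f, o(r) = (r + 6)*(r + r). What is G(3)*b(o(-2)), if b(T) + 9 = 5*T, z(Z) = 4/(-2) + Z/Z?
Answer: 267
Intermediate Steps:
o(r) = 2*r*(6 + r) (o(r) = (6 + r)*(2*r) = 2*r*(6 + r))
z(Z) = -1 (z(Z) = 4*(-1/2) + 1 = -2 + 1 = -1)
b(T) = -9 + 5*T
G(f) = -f
G(3)*b(o(-2)) = (-1*3)*(-9 + 5*(2*(-2)*(6 - 2))) = -3*(-9 + 5*(2*(-2)*4)) = -3*(-9 + 5*(-16)) = -3*(-9 - 80) = -3*(-89) = 267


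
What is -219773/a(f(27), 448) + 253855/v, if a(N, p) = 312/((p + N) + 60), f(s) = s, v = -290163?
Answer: -11372341819075/30176952 ≈ -3.7686e+5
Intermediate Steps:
a(N, p) = 312/(60 + N + p) (a(N, p) = 312/((N + p) + 60) = 312/(60 + N + p))
-219773/a(f(27), 448) + 253855/v = -219773/(312/(60 + 27 + 448)) + 253855/(-290163) = -219773/(312/535) + 253855*(-1/290163) = -219773/(312*(1/535)) - 253855/290163 = -219773/312/535 - 253855/290163 = -219773*535/312 - 253855/290163 = -117578555/312 - 253855/290163 = -11372341819075/30176952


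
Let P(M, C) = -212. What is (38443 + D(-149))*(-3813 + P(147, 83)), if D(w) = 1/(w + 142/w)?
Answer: -3457200495000/22343 ≈ -1.5473e+8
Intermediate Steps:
(38443 + D(-149))*(-3813 + P(147, 83)) = (38443 - 149/(142 + (-149)**2))*(-3813 - 212) = (38443 - 149/(142 + 22201))*(-4025) = (38443 - 149/22343)*(-4025) = (858931800/22343)*(-4025) = -3457200495000/22343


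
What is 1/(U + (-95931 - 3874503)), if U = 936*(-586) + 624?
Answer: -1/4518306 ≈ -2.2132e-7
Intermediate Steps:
U = -547872 (U = -548496 + 624 = -547872)
1/(U + (-95931 - 3874503)) = 1/(-547872 + (-95931 - 3874503)) = 1/(-547872 - 3970434) = 1/(-4518306) = -1/4518306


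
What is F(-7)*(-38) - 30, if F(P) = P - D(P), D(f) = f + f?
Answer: -296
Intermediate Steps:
D(f) = 2*f
F(P) = -P (F(P) = P - 2*P = -P)
F(-7)*(-38) - 30 = -1*(-7)*(-38) - 30 = 7*(-38) - 30 = -266 - 30 = -296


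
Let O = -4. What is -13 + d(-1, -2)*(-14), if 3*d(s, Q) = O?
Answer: 17/3 ≈ 5.6667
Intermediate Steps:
d(s, Q) = -4/3 (d(s, Q) = (⅓)*(-4) = -4/3)
-13 + d(-1, -2)*(-14) = -13 - 4/3*(-14) = -13 + 56/3 = 17/3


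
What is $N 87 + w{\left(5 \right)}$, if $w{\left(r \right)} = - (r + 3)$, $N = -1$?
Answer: $-95$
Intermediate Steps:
$w{\left(r \right)} = -3 - r$ ($w{\left(r \right)} = - (3 + r) = -3 - r$)
$N 87 + w{\left(5 \right)} = \left(-1\right) 87 - 8 = -87 - 8 = -95$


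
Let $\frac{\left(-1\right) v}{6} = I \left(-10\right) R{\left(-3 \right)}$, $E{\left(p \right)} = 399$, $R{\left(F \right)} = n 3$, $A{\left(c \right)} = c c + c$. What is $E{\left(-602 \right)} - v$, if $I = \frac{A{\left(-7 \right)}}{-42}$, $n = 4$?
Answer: $1119$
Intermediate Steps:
$A{\left(c \right)} = c + c^{2}$ ($A{\left(c \right)} = c^{2} + c = c + c^{2}$)
$R{\left(F \right)} = 12$ ($R{\left(F \right)} = 4 \cdot 3 = 12$)
$I = -1$ ($I = \frac{\left(-7\right) \left(1 - 7\right)}{-42} = \left(-7\right) \left(-6\right) \left(- \frac{1}{42}\right) = 42 \left(- \frac{1}{42}\right) = -1$)
$v = -720$ ($v = - 6 \left(-1\right) \left(-10\right) 12 = - 6 \cdot 10 \cdot 12 = \left(-6\right) 120 = -720$)
$E{\left(-602 \right)} - v = 399 - -720 = 399 + 720 = 1119$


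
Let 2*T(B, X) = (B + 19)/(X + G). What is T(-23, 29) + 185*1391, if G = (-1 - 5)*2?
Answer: 4374693/17 ≈ 2.5734e+5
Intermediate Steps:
G = -12 (G = -6*2 = -12)
T(B, X) = (19 + B)/(2*(-12 + X)) (T(B, X) = ((B + 19)/(X - 12))/2 = ((19 + B)/(-12 + X))/2 = (19 + B)/(2*(-12 + X)))
T(-23, 29) + 185*1391 = (19 - 23)/(2*(-12 + 29)) + 185*1391 = (½)*(-4)/17 + 257335 = (½)*(1/17)*(-4) + 257335 = -2/17 + 257335 = 4374693/17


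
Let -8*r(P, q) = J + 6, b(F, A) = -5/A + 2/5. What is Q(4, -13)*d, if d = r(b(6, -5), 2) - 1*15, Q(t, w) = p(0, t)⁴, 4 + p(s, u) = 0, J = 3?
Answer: -4128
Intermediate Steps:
b(F, A) = ⅖ - 5/A (b(F, A) = -5/A + 2*(⅕) = -5/A + ⅖ = ⅖ - 5/A)
p(s, u) = -4 (p(s, u) = -4 + 0 = -4)
r(P, q) = -9/8 (r(P, q) = -(3 + 6)/8 = -⅛*9 = -9/8)
Q(t, w) = 256 (Q(t, w) = (-4)⁴ = 256)
d = -129/8 (d = -9/8 - 1*15 = -9/8 - 15 = -129/8 ≈ -16.125)
Q(4, -13)*d = 256*(-129/8) = -4128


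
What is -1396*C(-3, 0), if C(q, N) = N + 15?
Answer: -20940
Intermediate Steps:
C(q, N) = 15 + N
-1396*C(-3, 0) = -1396*(15 + 0) = -1396*15 = -20940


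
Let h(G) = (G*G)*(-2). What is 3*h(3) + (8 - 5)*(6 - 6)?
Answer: -54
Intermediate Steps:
h(G) = -2*G² (h(G) = G²*(-2) = -2*G²)
3*h(3) + (8 - 5)*(6 - 6) = 3*(-2*3²) + (8 - 5)*(6 - 6) = 3*(-2*9) + 3*0 = 3*(-18) + 0 = -54 + 0 = -54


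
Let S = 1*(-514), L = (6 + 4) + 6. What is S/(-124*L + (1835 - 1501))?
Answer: 257/825 ≈ 0.31152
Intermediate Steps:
L = 16 (L = 10 + 6 = 16)
S = -514
S/(-124*L + (1835 - 1501)) = -514/(-124*16 + (1835 - 1501)) = -514/(-1984 + 334) = -514/(-1650) = -514*(-1/1650) = 257/825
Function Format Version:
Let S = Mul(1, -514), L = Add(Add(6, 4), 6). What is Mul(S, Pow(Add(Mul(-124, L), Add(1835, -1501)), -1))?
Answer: Rational(257, 825) ≈ 0.31152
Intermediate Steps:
L = 16 (L = Add(10, 6) = 16)
S = -514
Mul(S, Pow(Add(Mul(-124, L), Add(1835, -1501)), -1)) = Mul(-514, Pow(Add(Mul(-124, 16), Add(1835, -1501)), -1)) = Mul(-514, Pow(Add(-1984, 334), -1)) = Mul(-514, Pow(-1650, -1)) = Mul(-514, Rational(-1, 1650)) = Rational(257, 825)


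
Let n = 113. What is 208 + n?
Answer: 321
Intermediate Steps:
208 + n = 208 + 113 = 321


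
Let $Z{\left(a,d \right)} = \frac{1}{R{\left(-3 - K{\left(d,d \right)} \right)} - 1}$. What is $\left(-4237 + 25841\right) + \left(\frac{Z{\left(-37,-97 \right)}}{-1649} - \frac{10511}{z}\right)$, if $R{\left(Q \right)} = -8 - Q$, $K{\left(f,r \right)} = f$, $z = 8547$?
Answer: $\frac{31360359350366}{1451682309} \approx 21603.0$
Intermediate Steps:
$Z{\left(a,d \right)} = \frac{1}{-6 + d}$ ($Z{\left(a,d \right)} = \frac{1}{\left(-8 - \left(-3 - d\right)\right) - 1} = \frac{1}{\left(-8 + \left(3 + d\right)\right) - 1} = \frac{1}{\left(-5 + d\right) - 1} = \frac{1}{-6 + d}$)
$\left(-4237 + 25841\right) + \left(\frac{Z{\left(-37,-97 \right)}}{-1649} - \frac{10511}{z}\right) = \left(-4237 + 25841\right) - \left(\frac{10511}{8547} - \frac{1}{\left(-6 - 97\right) \left(-1649\right)}\right) = 21604 - \left(\frac{10511}{8547} - \frac{1}{-103} \left(- \frac{1}{1649}\right)\right) = 21604 - \frac{1785253270}{1451682309} = \frac{31360359350366}{1451682309}$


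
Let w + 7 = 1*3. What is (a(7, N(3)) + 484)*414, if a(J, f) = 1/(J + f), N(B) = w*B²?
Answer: 5810490/29 ≈ 2.0036e+5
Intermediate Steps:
w = -4 (w = -7 + 1*3 = -7 + 3 = -4)
N(B) = -4*B²
(a(7, N(3)) + 484)*414 = (1/(7 - 4*3²) + 484)*414 = (1/(7 - 4*9) + 484)*414 = (1/(7 - 36) + 484)*414 = (1/(-29) + 484)*414 = (-1/29 + 484)*414 = (14035/29)*414 = 5810490/29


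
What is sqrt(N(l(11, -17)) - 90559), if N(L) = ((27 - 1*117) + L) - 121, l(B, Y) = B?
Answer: I*sqrt(90759) ≈ 301.26*I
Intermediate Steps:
N(L) = -211 + L (N(L) = ((27 - 117) + L) - 121 = (-90 + L) - 121 = -211 + L)
sqrt(N(l(11, -17)) - 90559) = sqrt((-211 + 11) - 90559) = sqrt(-200 - 90559) = sqrt(-90759) = I*sqrt(90759)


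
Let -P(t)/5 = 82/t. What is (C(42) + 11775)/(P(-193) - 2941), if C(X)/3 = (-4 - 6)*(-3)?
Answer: -327135/81029 ≈ -4.0373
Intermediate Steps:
C(X) = 90 (C(X) = 3*((-4 - 6)*(-3)) = 3*(-10*(-3)) = 3*30 = 90)
P(t) = -410/t
(C(42) + 11775)/(P(-193) - 2941) = (90 + 11775)/(-410/(-193) - 2941) = 11865/(-410*(-1/193) - 2941) = 11865/(410/193 - 2941) = 11865/(-567203/193) = 11865*(-193/567203) = -327135/81029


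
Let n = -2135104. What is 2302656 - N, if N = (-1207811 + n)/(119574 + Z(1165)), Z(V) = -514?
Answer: 54831513255/23812 ≈ 2.3027e+6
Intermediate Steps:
N = -668583/23812 (N = (-1207811 - 2135104)/(119574 - 514) = -3342915/119060 = -3342915*1/119060 = -668583/23812 ≈ -28.078)
2302656 - N = 2302656 - 1*(-668583/23812) = 2302656 + 668583/23812 = 54831513255/23812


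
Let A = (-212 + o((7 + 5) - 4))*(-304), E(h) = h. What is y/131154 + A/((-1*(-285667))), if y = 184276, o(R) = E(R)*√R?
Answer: 30547092542/18733184859 - 4864*√2/285667 ≈ 1.6066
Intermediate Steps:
o(R) = R^(3/2) (o(R) = R*√R = R^(3/2))
A = 64448 - 4864*√2 (A = (-212 + ((7 + 5) - 4)^(3/2))*(-304) = (-212 + (12 - 4)^(3/2))*(-304) = (-212 + 8^(3/2))*(-304) = (-212 + 16*√2)*(-304) = 64448 - 4864*√2 ≈ 57569.)
y/131154 + A/((-1*(-285667))) = 184276/131154 + (64448 - 4864*√2)/((-1*(-285667))) = 184276*(1/131154) + (64448 - 4864*√2)/285667 = 92138/65577 + (64448 - 4864*√2)*(1/285667) = 92138/65577 + (64448/285667 - 4864*√2/285667) = 30547092542/18733184859 - 4864*√2/285667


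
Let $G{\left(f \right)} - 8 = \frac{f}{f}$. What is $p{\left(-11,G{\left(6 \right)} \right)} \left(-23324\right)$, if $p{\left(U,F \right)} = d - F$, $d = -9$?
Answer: $419832$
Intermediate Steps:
$G{\left(f \right)} = 9$ ($G{\left(f \right)} = 8 + \frac{f}{f} = 8 + 1 = 9$)
$p{\left(U,F \right)} = -9 - F$
$p{\left(-11,G{\left(6 \right)} \right)} \left(-23324\right) = \left(-9 - 9\right) \left(-23324\right) = \left(-18\right) \left(-23324\right) = 419832$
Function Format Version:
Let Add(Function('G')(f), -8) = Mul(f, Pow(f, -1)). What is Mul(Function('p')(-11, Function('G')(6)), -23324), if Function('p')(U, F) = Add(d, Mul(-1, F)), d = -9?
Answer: 419832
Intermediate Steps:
Function('G')(f) = 9 (Function('G')(f) = Add(8, Mul(f, Pow(f, -1))) = Add(8, 1) = 9)
Function('p')(U, F) = Add(-9, Mul(-1, F))
Mul(Function('p')(-11, Function('G')(6)), -23324) = Mul(Add(-9, Mul(-1, 9)), -23324) = Mul(Add(-9, -9), -23324) = Mul(-18, -23324) = 419832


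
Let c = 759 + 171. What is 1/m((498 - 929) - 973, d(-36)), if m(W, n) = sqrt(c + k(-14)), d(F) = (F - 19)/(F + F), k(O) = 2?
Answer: sqrt(233)/466 ≈ 0.032756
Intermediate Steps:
c = 930
d(F) = (-19 + F)/(2*F) (d(F) = (-19 + F)/((2*F)) = (-19 + F)*(1/(2*F)) = (-19 + F)/(2*F))
m(W, n) = 2*sqrt(233) (m(W, n) = sqrt(930 + 2) = sqrt(932) = 2*sqrt(233))
1/m((498 - 929) - 973, d(-36)) = 1/(2*sqrt(233)) = sqrt(233)/466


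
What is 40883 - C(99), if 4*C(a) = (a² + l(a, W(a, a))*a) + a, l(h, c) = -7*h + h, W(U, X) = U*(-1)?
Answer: 106219/2 ≈ 53110.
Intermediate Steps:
W(U, X) = -U
l(h, c) = -6*h
C(a) = -5*a²/4 + a/4 (C(a) = ((a² + (-6*a)*a) + a)/4 = ((a² - 6*a²) + a)/4 = (-5*a² + a)/4 = (a - 5*a²)/4 = -5*a²/4 + a/4)
40883 - C(99) = 40883 - 99*(1 - 5*99)/4 = 40883 - 99*(1 - 495)/4 = 40883 - 99*(-494)/4 = 40883 - 1*(-24453/2) = 40883 + 24453/2 = 106219/2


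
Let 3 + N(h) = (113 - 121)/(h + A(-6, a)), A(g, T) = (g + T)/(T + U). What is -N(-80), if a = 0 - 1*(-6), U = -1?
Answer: 29/10 ≈ 2.9000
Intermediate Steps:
a = 6 (a = 0 + 6 = 6)
A(g, T) = (T + g)/(-1 + T) (A(g, T) = (g + T)/(T - 1) = (T + g)/(-1 + T))
N(h) = -3 - 8/h (N(h) = -3 + (113 - 121)/(h + (6 - 6)/(-1 + 6)) = -3 - 8/(h + 0/5) = -3 - 8/(h + (⅕)*0) = -3 - 8/(h + 0) = -3 - 8/h)
-N(-80) = -(-3 - 8/(-80)) = -(-3 - 8*(-1/80)) = -(-3 + ⅒) = -1*(-29/10) = 29/10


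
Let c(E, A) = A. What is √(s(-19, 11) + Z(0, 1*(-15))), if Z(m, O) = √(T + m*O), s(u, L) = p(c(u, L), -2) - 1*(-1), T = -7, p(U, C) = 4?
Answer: √(5 + I*√7) ≈ 2.3083 + 0.57309*I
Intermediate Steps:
s(u, L) = 5 (s(u, L) = 4 - 1*(-1) = 4 + 1 = 5)
Z(m, O) = √(-7 + O*m) (Z(m, O) = √(-7 + m*O) = √(-7 + O*m))
√(s(-19, 11) + Z(0, 1*(-15))) = √(5 + √(-7 + (1*(-15))*0)) = √(5 + √(-7 - 15*0)) = √(5 + √(-7 + 0)) = √(5 + √(-7)) = √(5 + I*√7)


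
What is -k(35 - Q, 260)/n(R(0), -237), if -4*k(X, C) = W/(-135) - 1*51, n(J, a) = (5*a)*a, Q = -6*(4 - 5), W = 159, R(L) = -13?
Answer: -587/12638025 ≈ -4.6447e-5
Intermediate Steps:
Q = 6 (Q = -6*(-1) = 6)
n(J, a) = 5*a**2
k(X, C) = 587/45 (k(X, C) = -(159/(-135) - 1*51)/4 = -(159*(-1/135) - 51)/4 = -(-53/45 - 51)/4 = -1/4*(-2348/45) = 587/45)
-k(35 - Q, 260)/n(R(0), -237) = -587/(45*(5*(-237)**2)) = -587/(45*(5*56169)) = -587/(45*280845) = -1*587/12638025 = -587/12638025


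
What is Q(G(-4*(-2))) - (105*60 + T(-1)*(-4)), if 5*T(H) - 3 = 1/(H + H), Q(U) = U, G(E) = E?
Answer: -6290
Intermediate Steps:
T(H) = 3/5 + 1/(10*H) (T(H) = 3/5 + 1/(5*(H + H)) = 3/5 + 1/(5*((2*H))) = 3/5 + (1/(2*H))/5 = 3/5 + 1/(10*H))
Q(G(-4*(-2))) - (105*60 + T(-1)*(-4)) = -4*(-2) - (105*60 + ((1/10)*(1 + 6*(-1))/(-1))*(-4)) = 8 - (6300 + ((1/10)*(-1)*(1 - 6))*(-4)) = 8 - (6300 + ((1/10)*(-1)*(-5))*(-4)) = 8 - (6300 + (1/2)*(-4)) = 8 - (6300 - 2) = 8 - 1*6298 = 8 - 6298 = -6290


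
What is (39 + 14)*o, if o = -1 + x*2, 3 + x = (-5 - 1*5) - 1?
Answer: -1537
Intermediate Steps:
x = -14 (x = -3 + ((-5 - 1*5) - 1) = -3 + ((-5 - 5) - 1) = -3 + (-10 - 1) = -3 - 11 = -14)
o = -29 (o = -1 - 14*2 = -1 - 28 = -29)
(39 + 14)*o = (39 + 14)*(-29) = 53*(-29) = -1537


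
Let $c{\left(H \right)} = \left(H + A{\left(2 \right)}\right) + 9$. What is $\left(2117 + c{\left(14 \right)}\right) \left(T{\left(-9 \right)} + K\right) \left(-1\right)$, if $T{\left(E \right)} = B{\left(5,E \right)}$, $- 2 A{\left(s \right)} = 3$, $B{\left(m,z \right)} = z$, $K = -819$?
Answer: $1770678$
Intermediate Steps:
$A{\left(s \right)} = - \frac{3}{2}$ ($A{\left(s \right)} = \left(- \frac{1}{2}\right) 3 = - \frac{3}{2}$)
$T{\left(E \right)} = E$
$c{\left(H \right)} = \frac{15}{2} + H$ ($c{\left(H \right)} = \left(H - \frac{3}{2}\right) + 9 = \left(- \frac{3}{2} + H\right) + 9 = \frac{15}{2} + H$)
$\left(2117 + c{\left(14 \right)}\right) \left(T{\left(-9 \right)} + K\right) \left(-1\right) = \left(2117 + \left(\frac{15}{2} + 14\right)\right) \left(-9 - 819\right) \left(-1\right) = \left(2117 + \frac{43}{2}\right) \left(-828\right) \left(-1\right) = \frac{4277}{2} \left(-828\right) \left(-1\right) = \left(-1770678\right) \left(-1\right) = 1770678$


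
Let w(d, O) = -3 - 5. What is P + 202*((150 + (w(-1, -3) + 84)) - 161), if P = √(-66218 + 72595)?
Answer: 13130 + √6377 ≈ 13210.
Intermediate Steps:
w(d, O) = -8
P = √6377 ≈ 79.856
P + 202*((150 + (w(-1, -3) + 84)) - 161) = √6377 + 202*((150 + (-8 + 84)) - 161) = √6377 + 202*((150 + 76) - 161) = √6377 + 202*(226 - 161) = √6377 + 202*65 = √6377 + 13130 = 13130 + √6377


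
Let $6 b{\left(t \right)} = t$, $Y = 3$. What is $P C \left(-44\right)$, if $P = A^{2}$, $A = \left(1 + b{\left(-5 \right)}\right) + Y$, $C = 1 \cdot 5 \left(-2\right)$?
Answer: $\frac{39710}{9} \approx 4412.2$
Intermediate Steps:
$b{\left(t \right)} = \frac{t}{6}$
$C = -10$ ($C = 5 \left(-2\right) = -10$)
$A = \frac{19}{6}$ ($A = \left(1 + \frac{1}{6} \left(-5\right)\right) + 3 = \left(1 - \frac{5}{6}\right) + 3 = \frac{1}{6} + 3 = \frac{19}{6} \approx 3.1667$)
$P = \frac{361}{36}$ ($P = \left(\frac{19}{6}\right)^{2} = \frac{361}{36} \approx 10.028$)
$P C \left(-44\right) = \frac{361}{36} \left(-10\right) \left(-44\right) = \left(- \frac{1805}{18}\right) \left(-44\right) = \frac{39710}{9}$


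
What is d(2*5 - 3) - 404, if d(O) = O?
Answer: -397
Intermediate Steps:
d(2*5 - 3) - 404 = (2*5 - 3) - 404 = (10 - 3) - 404 = 7 - 404 = -397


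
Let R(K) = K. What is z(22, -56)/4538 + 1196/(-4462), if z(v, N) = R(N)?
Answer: -61710/220093 ≈ -0.28038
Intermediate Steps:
z(v, N) = N
z(22, -56)/4538 + 1196/(-4462) = -56/4538 + 1196/(-4462) = -56*1/4538 + 1196*(-1/4462) = -28/2269 - 26/97 = -61710/220093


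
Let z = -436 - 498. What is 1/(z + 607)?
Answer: -1/327 ≈ -0.0030581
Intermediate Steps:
z = -934
1/(z + 607) = 1/(-934 + 607) = 1/(-327) = -1/327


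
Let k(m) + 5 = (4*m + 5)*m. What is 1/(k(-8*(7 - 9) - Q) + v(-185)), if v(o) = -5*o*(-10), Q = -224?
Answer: 1/222345 ≈ 4.4975e-6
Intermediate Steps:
v(o) = 50*o
k(m) = -5 + m*(5 + 4*m) (k(m) = -5 + (4*m + 5)*m = -5 + (5 + 4*m)*m = -5 + m*(5 + 4*m))
1/(k(-8*(7 - 9) - Q) + v(-185)) = 1/((-5 + 4*(-8*(7 - 9) - 1*(-224))² + 5*(-8*(7 - 9) - 1*(-224))) + 50*(-185)) = 1/((-5 + 4*(-8*(-2) + 224)² + 5*(-8*(-2) + 224)) - 9250) = 1/((-5 + 4*(16 + 224)² + 5*(16 + 224)) - 9250) = 1/((-5 + 4*240² + 5*240) - 9250) = 1/((-5 + 4*57600 + 1200) - 9250) = 1/((-5 + 230400 + 1200) - 9250) = 1/(231595 - 9250) = 1/222345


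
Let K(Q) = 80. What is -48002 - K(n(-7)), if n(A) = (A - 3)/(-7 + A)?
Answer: -48082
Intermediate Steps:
n(A) = (-3 + A)/(-7 + A)
-48002 - K(n(-7)) = -48002 - 1*80 = -48002 - 80 = -48082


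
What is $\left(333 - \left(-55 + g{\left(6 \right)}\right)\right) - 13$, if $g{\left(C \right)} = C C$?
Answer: $339$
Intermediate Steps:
$g{\left(C \right)} = C^{2}$
$\left(333 - \left(-55 + g{\left(6 \right)}\right)\right) - 13 = \left(333 + \left(55 - 6^{2}\right)\right) - 13 = \left(333 + \left(55 - 36\right)\right) - 13 = \left(333 + 19\right) - 13 = 352 - 13 = 339$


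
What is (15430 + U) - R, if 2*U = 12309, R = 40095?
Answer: -37021/2 ≈ -18511.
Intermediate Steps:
U = 12309/2 (U = (½)*12309 = 12309/2 ≈ 6154.5)
(15430 + U) - R = (15430 + 12309/2) - 1*40095 = 43169/2 - 40095 = -37021/2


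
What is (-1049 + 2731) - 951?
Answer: 731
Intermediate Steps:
(-1049 + 2731) - 951 = 1682 - 951 = 731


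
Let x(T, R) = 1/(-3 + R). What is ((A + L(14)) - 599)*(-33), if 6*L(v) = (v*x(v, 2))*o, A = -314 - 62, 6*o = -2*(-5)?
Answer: 96910/3 ≈ 32303.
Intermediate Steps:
o = 5/3 (o = (-2*(-5))/6 = (⅙)*10 = 5/3 ≈ 1.6667)
A = -376
L(v) = -5*v/18 (L(v) = ((v/(-3 + 2))*(5/3))/6 = ((v/(-1))*(5/3))/6 = ((v*(-1))*(5/3))/6 = (-v*(5/3))/6 = (-5*v/3)/6 = -5*v/18)
((A + L(14)) - 599)*(-33) = ((-376 - 5/18*14) - 599)*(-33) = ((-376 - 35/9) - 599)*(-33) = (-3419/9 - 599)*(-33) = -8810/9*(-33) = 96910/3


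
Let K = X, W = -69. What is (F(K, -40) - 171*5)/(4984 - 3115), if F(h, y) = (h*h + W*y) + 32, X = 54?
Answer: 4853/1869 ≈ 2.5966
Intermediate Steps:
K = 54
F(h, y) = 32 + h**2 - 69*y (F(h, y) = (h*h - 69*y) + 32 = (h**2 - 69*y) + 32 = 32 + h**2 - 69*y)
(F(K, -40) - 171*5)/(4984 - 3115) = ((32 + 54**2 - 69*(-40)) - 171*5)/(4984 - 3115) = ((32 + 2916 + 2760) - 855)/1869 = (5708 - 855)*(1/1869) = 4853*(1/1869) = 4853/1869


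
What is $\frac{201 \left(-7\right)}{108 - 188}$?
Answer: $\frac{1407}{80} \approx 17.587$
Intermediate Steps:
$\frac{201 \left(-7\right)}{108 - 188} = - \frac{1407}{-80} = \left(-1407\right) \left(- \frac{1}{80}\right) = \frac{1407}{80}$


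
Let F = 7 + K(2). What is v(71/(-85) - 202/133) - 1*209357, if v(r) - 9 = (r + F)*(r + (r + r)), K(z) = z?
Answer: -26761306141448/127803025 ≈ -2.0940e+5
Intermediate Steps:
F = 9 (F = 7 + 2 = 9)
v(r) = 9 + 3*r*(9 + r) (v(r) = 9 + (r + 9)*(r + (r + r)) = 9 + (9 + r)*(r + 2*r) = 9 + (9 + r)*(3*r) = 9 + 3*r*(9 + r))
v(71/(-85) - 202/133) - 1*209357 = (9 + 3*(71/(-85) - 202/133)² + 27*(71/(-85) - 202/133)) - 1*209357 = (9 + 3*(71*(-1/85) - 202*1/133)² + 27*(71*(-1/85) - 202*1/133)) - 209357 = (9 + 3*(-71/85 - 202/133)² + 27*(-71/85 - 202/133)) - 209357 = (9 + 3*(-26613/11305)² + 27*(-26613/11305)) - 209357 = (9 + 3*(708251769/127803025) - 718551/11305) - 209357 = (9 + 2124755307/127803025 - 718551/11305) - 209357 = -4848236523/127803025 - 209357 = -26761306141448/127803025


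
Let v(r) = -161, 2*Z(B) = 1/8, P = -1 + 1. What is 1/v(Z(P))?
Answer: -1/161 ≈ -0.0062112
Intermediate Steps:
P = 0
Z(B) = 1/16 (Z(B) = (1/2)/8 = (1/2)*(1/8) = 1/16)
1/v(Z(P)) = 1/(-161) = -1/161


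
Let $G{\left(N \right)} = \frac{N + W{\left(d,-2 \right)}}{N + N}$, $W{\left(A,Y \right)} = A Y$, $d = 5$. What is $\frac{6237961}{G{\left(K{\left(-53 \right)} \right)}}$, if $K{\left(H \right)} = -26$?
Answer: $\frac{81093493}{9} \approx 9.0104 \cdot 10^{6}$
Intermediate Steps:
$G{\left(N \right)} = \frac{-10 + N}{2 N}$ ($G{\left(N \right)} = \frac{N + 5 \left(-2\right)}{N + N} = \frac{N - 10}{2 N} = \left(-10 + N\right) \frac{1}{2 N} = \frac{-10 + N}{2 N}$)
$\frac{6237961}{G{\left(K{\left(-53 \right)} \right)}} = \frac{6237961}{\frac{1}{2} \frac{1}{-26} \left(-10 - 26\right)} = \frac{6237961}{\frac{1}{2} \left(- \frac{1}{26}\right) \left(-36\right)} = \frac{6237961}{\frac{9}{13}} = 6237961 \cdot \frac{13}{9} = \frac{81093493}{9}$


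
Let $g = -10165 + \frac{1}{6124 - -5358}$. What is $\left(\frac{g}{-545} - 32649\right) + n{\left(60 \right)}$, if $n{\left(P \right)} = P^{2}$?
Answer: $- \frac{181662922281}{6257690} \approx -29030.0$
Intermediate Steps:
$g = - \frac{116714529}{11482}$ ($g = -10165 + \frac{1}{6124 + 5358} = -10165 + \frac{1}{11482} = - \frac{116714529}{11482} \approx -10165.0$)
$\left(\frac{g}{-545} - 32649\right) + n{\left(60 \right)} = \left(- \frac{116714529}{11482 \left(-545\right)} - 32649\right) + 60^{2} = \left(\left(- \frac{116714529}{11482}\right) \left(- \frac{1}{545}\right) - 32649\right) + 3600 = \left(\frac{116714529}{6257690} - 32649\right) + 3600 = - \frac{204190606281}{6257690} + 3600 = - \frac{181662922281}{6257690}$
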